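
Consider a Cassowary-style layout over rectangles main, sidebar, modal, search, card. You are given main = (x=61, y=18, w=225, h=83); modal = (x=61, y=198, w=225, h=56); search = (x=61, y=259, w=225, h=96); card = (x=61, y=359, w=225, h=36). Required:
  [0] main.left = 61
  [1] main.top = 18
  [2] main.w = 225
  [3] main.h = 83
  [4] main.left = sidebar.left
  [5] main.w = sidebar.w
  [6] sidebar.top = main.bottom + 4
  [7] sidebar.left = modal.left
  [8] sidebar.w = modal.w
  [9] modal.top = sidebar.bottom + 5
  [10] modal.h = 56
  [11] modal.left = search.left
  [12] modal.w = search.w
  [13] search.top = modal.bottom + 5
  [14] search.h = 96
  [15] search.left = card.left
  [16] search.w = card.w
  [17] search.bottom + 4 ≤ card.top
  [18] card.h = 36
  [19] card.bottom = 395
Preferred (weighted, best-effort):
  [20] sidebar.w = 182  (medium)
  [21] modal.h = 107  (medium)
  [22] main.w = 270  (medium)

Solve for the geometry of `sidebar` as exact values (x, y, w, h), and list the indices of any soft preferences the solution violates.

1. sidebar.x = 61  [main.left = sidebar.left]
2. sidebar.w = 225  [main.w = sidebar.w]
3. sidebar.y = 105  [sidebar.top = main.bottom + 4]
4. sidebar.h = 88  [modal.top = sidebar.bottom + 5]

sidebar = (x=61, y=105, w=225, h=88)
violated soft preferences: 20, 21, 22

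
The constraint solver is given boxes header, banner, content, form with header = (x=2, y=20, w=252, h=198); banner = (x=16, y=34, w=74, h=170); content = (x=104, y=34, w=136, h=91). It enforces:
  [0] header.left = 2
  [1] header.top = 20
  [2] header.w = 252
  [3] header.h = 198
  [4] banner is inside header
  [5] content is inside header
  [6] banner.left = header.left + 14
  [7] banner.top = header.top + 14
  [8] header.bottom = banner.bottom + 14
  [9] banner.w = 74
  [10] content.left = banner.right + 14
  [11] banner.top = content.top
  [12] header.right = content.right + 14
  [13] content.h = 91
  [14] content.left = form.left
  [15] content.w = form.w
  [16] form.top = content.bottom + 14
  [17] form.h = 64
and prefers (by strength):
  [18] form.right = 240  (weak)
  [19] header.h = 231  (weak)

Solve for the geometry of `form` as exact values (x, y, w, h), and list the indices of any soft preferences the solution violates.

1. form.x = 104  [content.left = form.left]
2. form.w = 136  [content.w = form.w]
3. form.y = 139  [form.top = content.bottom + 14]
4. form.h = 64  [form.h = 64]

form = (x=104, y=139, w=136, h=64)
violated soft preferences: 19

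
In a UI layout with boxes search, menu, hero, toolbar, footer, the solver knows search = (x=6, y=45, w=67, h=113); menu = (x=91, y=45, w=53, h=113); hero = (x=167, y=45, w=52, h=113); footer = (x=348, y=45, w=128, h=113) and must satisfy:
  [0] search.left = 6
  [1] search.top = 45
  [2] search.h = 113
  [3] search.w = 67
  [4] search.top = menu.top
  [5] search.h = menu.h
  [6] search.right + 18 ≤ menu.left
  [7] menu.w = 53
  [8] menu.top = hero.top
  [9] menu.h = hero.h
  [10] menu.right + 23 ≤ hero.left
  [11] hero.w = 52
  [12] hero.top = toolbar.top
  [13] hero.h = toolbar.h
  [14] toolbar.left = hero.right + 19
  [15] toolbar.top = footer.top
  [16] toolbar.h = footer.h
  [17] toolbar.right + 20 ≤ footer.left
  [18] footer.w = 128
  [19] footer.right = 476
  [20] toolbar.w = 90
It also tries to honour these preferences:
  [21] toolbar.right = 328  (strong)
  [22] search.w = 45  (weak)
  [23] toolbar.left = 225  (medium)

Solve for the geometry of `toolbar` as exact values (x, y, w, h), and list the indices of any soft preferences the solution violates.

1. toolbar.y = 45  [hero.top = toolbar.top]
2. toolbar.h = 113  [hero.h = toolbar.h]
3. toolbar.x = 238  [toolbar.left = hero.right + 19]
4. toolbar.w = 90  [toolbar.w = 90]

toolbar = (x=238, y=45, w=90, h=113)
violated soft preferences: 22, 23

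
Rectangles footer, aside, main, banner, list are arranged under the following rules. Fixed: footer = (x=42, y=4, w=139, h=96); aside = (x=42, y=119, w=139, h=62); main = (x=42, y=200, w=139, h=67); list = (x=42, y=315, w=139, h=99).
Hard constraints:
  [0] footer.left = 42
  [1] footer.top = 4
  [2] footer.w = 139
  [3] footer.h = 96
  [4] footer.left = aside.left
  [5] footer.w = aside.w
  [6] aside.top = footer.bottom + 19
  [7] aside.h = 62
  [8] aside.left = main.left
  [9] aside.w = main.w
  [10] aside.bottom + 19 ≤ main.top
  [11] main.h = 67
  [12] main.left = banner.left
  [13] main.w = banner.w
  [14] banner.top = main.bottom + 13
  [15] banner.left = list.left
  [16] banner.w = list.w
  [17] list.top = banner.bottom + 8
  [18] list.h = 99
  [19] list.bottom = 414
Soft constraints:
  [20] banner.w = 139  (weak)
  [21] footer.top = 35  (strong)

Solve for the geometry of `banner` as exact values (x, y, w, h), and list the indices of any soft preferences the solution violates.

1. banner.x = 42  [main.left = banner.left]
2. banner.w = 139  [main.w = banner.w]
3. banner.y = 280  [banner.top = main.bottom + 13]
4. banner.h = 27  [list.top = banner.bottom + 8]

banner = (x=42, y=280, w=139, h=27)
violated soft preferences: 21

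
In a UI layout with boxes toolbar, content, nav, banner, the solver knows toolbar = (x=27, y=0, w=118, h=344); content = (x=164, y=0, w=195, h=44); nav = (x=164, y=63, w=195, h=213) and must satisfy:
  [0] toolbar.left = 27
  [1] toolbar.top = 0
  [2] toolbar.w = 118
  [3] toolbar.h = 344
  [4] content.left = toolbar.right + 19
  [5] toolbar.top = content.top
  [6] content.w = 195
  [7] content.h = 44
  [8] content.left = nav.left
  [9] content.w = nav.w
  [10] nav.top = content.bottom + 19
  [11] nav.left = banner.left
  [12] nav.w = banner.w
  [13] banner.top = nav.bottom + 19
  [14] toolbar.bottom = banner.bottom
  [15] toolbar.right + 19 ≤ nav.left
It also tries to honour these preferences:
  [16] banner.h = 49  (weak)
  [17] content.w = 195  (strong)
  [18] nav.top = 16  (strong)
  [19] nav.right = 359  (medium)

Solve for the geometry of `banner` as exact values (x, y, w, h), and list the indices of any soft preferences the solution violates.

banner = (x=164, y=295, w=195, h=49)
violated soft preferences: 18

1. banner.x = 164  [nav.left = banner.left]
2. banner.w = 195  [nav.w = banner.w]
3. banner.y = 295  [banner.top = nav.bottom + 19]
4. banner.h = 49  [toolbar.bottom = banner.bottom]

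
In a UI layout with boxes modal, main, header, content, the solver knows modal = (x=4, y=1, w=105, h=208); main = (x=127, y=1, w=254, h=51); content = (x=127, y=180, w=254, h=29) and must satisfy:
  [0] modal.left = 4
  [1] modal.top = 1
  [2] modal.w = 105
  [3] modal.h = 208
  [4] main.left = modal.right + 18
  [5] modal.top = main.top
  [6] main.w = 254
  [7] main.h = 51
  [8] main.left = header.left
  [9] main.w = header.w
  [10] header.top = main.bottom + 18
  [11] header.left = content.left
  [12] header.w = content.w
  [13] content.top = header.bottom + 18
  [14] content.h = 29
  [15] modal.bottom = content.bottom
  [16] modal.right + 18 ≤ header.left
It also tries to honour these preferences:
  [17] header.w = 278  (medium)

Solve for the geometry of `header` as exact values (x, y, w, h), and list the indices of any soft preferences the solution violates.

1. header.x = 127  [main.left = header.left]
2. header.w = 254  [main.w = header.w]
3. header.y = 70  [header.top = main.bottom + 18]
4. header.h = 92  [content.top = header.bottom + 18]

header = (x=127, y=70, w=254, h=92)
violated soft preferences: 17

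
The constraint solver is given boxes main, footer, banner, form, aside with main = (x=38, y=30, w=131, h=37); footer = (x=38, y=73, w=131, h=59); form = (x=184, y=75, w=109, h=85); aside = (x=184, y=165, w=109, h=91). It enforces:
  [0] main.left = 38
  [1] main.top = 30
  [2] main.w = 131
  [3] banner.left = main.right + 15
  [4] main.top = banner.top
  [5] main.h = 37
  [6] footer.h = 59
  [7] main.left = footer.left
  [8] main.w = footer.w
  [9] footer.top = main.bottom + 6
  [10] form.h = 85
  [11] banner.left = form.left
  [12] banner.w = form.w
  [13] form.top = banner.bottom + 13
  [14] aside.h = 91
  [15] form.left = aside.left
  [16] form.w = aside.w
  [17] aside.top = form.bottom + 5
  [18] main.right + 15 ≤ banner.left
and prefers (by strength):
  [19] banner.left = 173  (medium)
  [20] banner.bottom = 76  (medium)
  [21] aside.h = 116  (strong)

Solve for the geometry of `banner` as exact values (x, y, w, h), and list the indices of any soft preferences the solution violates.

banner = (x=184, y=30, w=109, h=32)
violated soft preferences: 19, 20, 21

1. banner.x = 184  [banner.left = main.right + 15]
2. banner.y = 30  [main.top = banner.top]
3. banner.w = 109  [banner.w = form.w]
4. banner.h = 32  [form.top = banner.bottom + 13]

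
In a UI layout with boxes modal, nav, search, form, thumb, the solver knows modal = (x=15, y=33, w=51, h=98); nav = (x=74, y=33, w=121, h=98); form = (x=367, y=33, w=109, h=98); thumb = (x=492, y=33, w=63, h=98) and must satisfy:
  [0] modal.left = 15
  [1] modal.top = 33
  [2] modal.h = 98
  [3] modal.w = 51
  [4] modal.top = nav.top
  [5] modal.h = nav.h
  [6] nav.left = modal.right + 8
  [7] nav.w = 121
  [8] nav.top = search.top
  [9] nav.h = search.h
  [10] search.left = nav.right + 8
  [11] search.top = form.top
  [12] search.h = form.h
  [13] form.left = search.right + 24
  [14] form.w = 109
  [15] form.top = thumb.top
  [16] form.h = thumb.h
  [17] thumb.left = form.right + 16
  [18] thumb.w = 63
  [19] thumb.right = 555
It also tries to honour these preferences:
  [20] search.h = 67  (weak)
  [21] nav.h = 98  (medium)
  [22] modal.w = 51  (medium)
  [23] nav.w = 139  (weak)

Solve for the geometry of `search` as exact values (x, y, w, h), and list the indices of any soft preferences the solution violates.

search = (x=203, y=33, w=140, h=98)
violated soft preferences: 20, 23

1. search.y = 33  [nav.top = search.top]
2. search.h = 98  [nav.h = search.h]
3. search.x = 203  [search.left = nav.right + 8]
4. search.w = 140  [form.left = search.right + 24]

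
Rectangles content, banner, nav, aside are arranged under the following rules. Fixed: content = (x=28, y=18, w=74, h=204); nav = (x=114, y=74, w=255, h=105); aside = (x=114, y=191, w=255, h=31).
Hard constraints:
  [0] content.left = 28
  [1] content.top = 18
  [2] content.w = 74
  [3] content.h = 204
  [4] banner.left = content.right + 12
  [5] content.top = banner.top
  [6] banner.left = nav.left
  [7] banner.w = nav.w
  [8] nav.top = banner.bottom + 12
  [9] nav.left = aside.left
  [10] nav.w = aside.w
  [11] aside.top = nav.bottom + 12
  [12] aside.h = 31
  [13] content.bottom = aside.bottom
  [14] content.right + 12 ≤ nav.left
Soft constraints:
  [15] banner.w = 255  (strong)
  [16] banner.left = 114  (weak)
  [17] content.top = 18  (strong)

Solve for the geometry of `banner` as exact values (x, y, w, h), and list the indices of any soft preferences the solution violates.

banner = (x=114, y=18, w=255, h=44)
violated soft preferences: none

1. banner.x = 114  [banner.left = content.right + 12]
2. banner.y = 18  [content.top = banner.top]
3. banner.w = 255  [banner.w = nav.w]
4. banner.h = 44  [nav.top = banner.bottom + 12]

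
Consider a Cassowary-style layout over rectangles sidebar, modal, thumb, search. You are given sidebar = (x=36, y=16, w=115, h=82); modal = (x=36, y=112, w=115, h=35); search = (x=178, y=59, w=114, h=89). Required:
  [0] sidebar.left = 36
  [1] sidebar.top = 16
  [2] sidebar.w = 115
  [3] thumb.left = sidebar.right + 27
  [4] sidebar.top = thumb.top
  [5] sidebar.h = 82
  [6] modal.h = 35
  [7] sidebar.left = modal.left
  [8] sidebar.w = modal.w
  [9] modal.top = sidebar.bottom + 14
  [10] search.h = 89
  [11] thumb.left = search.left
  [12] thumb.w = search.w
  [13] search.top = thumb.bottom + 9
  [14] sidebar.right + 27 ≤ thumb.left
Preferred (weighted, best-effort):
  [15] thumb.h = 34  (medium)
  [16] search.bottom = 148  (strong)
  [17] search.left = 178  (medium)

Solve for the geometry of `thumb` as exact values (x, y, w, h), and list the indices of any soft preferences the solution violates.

thumb = (x=178, y=16, w=114, h=34)
violated soft preferences: none

1. thumb.x = 178  [thumb.left = sidebar.right + 27]
2. thumb.y = 16  [sidebar.top = thumb.top]
3. thumb.w = 114  [thumb.w = search.w]
4. thumb.h = 34  [search.top = thumb.bottom + 9]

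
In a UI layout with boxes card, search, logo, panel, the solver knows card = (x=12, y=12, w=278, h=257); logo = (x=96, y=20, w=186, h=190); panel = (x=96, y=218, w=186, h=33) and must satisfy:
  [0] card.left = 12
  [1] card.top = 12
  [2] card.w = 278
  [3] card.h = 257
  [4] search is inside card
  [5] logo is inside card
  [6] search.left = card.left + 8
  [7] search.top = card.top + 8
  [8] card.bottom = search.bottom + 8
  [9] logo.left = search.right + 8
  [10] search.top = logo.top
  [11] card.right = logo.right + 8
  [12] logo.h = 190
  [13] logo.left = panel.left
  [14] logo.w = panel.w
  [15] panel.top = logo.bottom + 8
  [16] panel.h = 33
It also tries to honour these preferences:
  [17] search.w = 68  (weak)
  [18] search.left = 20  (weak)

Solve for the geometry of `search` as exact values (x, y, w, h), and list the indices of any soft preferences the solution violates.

search = (x=20, y=20, w=68, h=241)
violated soft preferences: none

1. search.x = 20  [search.left = card.left + 8]
2. search.y = 20  [search.top = card.top + 8]
3. search.h = 241  [card.bottom = search.bottom + 8]
4. search.w = 68  [logo.left = search.right + 8]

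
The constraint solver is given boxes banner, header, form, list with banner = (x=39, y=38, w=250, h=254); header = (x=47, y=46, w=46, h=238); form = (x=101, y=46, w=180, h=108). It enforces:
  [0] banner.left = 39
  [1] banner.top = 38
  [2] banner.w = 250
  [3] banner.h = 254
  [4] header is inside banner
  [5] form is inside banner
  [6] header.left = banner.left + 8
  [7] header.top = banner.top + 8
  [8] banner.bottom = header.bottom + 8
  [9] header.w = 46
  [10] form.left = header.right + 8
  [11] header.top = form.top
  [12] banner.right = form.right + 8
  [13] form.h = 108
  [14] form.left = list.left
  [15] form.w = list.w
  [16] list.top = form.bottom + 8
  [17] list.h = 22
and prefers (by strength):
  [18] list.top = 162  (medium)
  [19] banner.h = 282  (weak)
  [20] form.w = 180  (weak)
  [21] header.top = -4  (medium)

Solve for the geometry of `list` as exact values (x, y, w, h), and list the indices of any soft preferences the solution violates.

list = (x=101, y=162, w=180, h=22)
violated soft preferences: 19, 21

1. list.x = 101  [form.left = list.left]
2. list.w = 180  [form.w = list.w]
3. list.y = 162  [list.top = form.bottom + 8]
4. list.h = 22  [list.h = 22]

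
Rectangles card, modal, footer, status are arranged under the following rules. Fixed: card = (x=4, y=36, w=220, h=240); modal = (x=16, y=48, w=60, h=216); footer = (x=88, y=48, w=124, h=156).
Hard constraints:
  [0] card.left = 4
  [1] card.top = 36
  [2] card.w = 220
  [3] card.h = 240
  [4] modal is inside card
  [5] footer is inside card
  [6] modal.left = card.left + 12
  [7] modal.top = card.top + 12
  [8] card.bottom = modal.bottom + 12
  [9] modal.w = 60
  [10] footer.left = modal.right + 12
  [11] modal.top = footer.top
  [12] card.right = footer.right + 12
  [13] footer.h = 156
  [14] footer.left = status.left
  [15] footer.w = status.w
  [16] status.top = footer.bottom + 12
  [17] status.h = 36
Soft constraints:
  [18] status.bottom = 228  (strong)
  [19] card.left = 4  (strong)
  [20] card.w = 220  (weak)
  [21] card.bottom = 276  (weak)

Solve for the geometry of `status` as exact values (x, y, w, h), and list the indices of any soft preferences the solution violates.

status = (x=88, y=216, w=124, h=36)
violated soft preferences: 18

1. status.x = 88  [footer.left = status.left]
2. status.w = 124  [footer.w = status.w]
3. status.y = 216  [status.top = footer.bottom + 12]
4. status.h = 36  [status.h = 36]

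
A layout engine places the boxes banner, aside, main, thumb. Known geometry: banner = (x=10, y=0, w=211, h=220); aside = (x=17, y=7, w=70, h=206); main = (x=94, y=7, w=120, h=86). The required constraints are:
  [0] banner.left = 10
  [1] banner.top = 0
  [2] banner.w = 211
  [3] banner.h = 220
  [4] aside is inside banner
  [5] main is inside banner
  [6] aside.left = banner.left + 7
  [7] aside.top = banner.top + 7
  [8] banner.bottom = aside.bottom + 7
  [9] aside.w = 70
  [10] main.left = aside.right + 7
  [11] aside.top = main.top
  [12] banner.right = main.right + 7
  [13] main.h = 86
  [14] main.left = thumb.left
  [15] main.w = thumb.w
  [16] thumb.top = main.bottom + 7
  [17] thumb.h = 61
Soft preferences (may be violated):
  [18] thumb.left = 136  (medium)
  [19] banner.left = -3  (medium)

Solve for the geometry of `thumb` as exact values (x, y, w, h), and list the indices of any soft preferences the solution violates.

thumb = (x=94, y=100, w=120, h=61)
violated soft preferences: 18, 19

1. thumb.x = 94  [main.left = thumb.left]
2. thumb.w = 120  [main.w = thumb.w]
3. thumb.y = 100  [thumb.top = main.bottom + 7]
4. thumb.h = 61  [thumb.h = 61]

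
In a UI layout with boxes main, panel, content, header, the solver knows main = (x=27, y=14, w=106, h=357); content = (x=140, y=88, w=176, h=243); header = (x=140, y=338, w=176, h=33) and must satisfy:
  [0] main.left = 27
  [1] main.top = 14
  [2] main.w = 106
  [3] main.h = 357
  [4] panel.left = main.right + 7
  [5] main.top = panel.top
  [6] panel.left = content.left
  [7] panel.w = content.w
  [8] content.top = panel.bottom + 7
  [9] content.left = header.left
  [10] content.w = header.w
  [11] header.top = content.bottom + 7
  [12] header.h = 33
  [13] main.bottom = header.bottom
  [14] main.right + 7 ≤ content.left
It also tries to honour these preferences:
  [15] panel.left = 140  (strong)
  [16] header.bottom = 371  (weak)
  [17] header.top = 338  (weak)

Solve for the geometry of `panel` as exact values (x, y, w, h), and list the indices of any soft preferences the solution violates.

1. panel.x = 140  [panel.left = main.right + 7]
2. panel.y = 14  [main.top = panel.top]
3. panel.w = 176  [panel.w = content.w]
4. panel.h = 67  [content.top = panel.bottom + 7]

panel = (x=140, y=14, w=176, h=67)
violated soft preferences: none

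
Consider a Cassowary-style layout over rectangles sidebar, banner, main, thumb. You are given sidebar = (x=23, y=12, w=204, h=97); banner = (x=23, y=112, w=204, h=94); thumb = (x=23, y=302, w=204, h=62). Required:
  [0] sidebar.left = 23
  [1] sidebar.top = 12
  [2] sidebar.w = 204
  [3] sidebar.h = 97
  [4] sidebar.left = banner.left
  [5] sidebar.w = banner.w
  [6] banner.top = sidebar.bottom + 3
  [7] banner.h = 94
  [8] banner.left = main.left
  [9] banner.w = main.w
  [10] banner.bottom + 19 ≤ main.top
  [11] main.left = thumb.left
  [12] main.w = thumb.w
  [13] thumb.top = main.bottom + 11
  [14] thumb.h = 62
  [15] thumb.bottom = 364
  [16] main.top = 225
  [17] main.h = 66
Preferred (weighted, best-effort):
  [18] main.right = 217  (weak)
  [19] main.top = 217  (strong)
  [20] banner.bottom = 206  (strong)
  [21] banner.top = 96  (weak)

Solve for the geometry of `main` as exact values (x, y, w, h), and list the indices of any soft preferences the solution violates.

main = (x=23, y=225, w=204, h=66)
violated soft preferences: 18, 19, 21

1. main.x = 23  [banner.left = main.left]
2. main.w = 204  [banner.w = main.w]
3. main.y = 225  [main.top = 225]
4. main.h = 66  [main.h = 66]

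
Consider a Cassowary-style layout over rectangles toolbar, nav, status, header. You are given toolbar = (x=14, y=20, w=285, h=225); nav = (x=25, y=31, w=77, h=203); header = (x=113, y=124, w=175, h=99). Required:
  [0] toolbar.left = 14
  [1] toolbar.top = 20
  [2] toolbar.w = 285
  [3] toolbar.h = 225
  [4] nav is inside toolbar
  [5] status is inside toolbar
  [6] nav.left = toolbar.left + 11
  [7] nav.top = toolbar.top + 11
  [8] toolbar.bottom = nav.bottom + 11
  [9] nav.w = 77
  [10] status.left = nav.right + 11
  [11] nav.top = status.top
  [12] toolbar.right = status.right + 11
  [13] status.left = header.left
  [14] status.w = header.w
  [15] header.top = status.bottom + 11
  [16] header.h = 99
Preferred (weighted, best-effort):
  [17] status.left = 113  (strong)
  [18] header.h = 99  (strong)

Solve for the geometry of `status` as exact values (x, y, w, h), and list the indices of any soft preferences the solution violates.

status = (x=113, y=31, w=175, h=82)
violated soft preferences: none

1. status.x = 113  [status.left = nav.right + 11]
2. status.y = 31  [nav.top = status.top]
3. status.w = 175  [toolbar.right = status.right + 11]
4. status.h = 82  [header.top = status.bottom + 11]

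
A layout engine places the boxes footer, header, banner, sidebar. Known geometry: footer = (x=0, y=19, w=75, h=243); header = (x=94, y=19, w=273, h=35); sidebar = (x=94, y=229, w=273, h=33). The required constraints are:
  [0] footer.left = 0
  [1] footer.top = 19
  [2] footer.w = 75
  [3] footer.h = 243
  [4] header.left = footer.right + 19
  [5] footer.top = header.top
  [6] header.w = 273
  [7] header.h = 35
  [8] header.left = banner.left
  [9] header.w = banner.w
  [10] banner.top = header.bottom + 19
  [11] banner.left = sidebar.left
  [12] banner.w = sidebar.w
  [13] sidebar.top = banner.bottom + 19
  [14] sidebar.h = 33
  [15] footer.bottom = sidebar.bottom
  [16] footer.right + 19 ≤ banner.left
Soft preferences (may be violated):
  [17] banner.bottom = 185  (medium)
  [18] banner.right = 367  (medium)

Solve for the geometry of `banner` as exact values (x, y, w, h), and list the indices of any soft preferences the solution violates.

1. banner.x = 94  [header.left = banner.left]
2. banner.w = 273  [header.w = banner.w]
3. banner.y = 73  [banner.top = header.bottom + 19]
4. banner.h = 137  [sidebar.top = banner.bottom + 19]

banner = (x=94, y=73, w=273, h=137)
violated soft preferences: 17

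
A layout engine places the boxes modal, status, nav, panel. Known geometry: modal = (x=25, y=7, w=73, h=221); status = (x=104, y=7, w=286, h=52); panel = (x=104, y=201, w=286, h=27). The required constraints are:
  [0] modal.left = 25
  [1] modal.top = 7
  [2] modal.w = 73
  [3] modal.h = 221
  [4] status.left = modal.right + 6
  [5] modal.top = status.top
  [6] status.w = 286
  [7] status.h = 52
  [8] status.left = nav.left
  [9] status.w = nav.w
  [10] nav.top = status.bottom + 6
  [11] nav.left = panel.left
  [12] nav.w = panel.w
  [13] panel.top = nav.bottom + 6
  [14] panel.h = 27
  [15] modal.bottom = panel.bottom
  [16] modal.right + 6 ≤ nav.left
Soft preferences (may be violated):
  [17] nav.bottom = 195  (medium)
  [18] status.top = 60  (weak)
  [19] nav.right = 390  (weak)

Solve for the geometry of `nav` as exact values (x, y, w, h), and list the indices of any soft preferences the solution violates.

nav = (x=104, y=65, w=286, h=130)
violated soft preferences: 18

1. nav.x = 104  [status.left = nav.left]
2. nav.w = 286  [status.w = nav.w]
3. nav.y = 65  [nav.top = status.bottom + 6]
4. nav.h = 130  [panel.top = nav.bottom + 6]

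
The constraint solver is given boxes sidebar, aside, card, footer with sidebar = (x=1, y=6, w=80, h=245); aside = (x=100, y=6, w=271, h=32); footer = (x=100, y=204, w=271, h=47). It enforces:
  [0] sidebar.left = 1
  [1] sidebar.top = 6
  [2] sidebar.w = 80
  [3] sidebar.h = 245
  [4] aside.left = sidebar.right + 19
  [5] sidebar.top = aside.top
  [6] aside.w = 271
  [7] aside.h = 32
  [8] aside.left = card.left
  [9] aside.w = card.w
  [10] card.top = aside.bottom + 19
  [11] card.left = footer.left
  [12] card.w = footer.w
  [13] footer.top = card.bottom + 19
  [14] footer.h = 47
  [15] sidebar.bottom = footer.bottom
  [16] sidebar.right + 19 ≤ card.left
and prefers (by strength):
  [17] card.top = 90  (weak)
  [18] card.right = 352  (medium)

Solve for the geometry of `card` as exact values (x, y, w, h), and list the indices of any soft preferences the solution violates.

card = (x=100, y=57, w=271, h=128)
violated soft preferences: 17, 18

1. card.x = 100  [aside.left = card.left]
2. card.w = 271  [aside.w = card.w]
3. card.y = 57  [card.top = aside.bottom + 19]
4. card.h = 128  [footer.top = card.bottom + 19]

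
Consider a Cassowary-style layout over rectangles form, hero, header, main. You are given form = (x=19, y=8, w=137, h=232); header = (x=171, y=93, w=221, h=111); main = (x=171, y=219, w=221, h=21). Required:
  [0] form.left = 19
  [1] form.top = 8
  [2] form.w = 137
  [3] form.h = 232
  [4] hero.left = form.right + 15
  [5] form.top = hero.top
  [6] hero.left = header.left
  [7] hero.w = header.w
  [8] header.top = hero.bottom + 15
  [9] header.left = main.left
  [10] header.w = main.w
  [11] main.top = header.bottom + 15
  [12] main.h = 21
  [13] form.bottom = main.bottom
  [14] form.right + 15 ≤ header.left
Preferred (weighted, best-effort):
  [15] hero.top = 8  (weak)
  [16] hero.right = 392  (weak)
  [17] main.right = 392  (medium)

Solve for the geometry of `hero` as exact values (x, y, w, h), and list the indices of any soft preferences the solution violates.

1. hero.x = 171  [hero.left = form.right + 15]
2. hero.y = 8  [form.top = hero.top]
3. hero.w = 221  [hero.w = header.w]
4. hero.h = 70  [header.top = hero.bottom + 15]

hero = (x=171, y=8, w=221, h=70)
violated soft preferences: none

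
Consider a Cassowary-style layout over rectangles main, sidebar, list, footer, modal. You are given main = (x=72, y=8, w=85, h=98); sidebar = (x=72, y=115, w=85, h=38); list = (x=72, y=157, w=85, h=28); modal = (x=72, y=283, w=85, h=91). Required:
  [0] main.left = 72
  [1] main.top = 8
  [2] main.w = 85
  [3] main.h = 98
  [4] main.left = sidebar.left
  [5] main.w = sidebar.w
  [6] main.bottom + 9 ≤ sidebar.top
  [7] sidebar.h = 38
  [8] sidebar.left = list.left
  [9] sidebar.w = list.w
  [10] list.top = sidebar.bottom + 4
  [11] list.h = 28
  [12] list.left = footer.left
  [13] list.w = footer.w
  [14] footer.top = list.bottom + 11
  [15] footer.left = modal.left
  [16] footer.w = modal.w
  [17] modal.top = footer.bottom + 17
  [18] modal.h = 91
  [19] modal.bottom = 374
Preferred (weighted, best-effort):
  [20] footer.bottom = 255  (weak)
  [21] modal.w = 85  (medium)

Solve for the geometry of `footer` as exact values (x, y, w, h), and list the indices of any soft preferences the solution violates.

1. footer.x = 72  [list.left = footer.left]
2. footer.w = 85  [list.w = footer.w]
3. footer.y = 196  [footer.top = list.bottom + 11]
4. footer.h = 70  [modal.top = footer.bottom + 17]

footer = (x=72, y=196, w=85, h=70)
violated soft preferences: 20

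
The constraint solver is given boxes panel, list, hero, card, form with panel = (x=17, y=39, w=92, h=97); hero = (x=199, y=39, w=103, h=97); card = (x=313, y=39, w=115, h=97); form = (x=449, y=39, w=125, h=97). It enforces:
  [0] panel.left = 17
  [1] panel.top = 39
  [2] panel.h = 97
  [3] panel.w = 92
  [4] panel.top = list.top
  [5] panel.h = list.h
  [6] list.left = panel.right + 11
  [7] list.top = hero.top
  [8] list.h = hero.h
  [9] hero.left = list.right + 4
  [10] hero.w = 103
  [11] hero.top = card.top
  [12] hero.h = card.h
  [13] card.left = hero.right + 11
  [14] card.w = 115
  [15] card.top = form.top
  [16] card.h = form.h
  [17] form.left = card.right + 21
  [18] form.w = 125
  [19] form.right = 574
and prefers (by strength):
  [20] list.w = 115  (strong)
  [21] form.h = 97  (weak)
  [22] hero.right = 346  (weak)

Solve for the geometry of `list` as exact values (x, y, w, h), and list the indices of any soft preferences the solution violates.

1. list.y = 39  [panel.top = list.top]
2. list.h = 97  [panel.h = list.h]
3. list.x = 120  [list.left = panel.right + 11]
4. list.w = 75  [hero.left = list.right + 4]

list = (x=120, y=39, w=75, h=97)
violated soft preferences: 20, 22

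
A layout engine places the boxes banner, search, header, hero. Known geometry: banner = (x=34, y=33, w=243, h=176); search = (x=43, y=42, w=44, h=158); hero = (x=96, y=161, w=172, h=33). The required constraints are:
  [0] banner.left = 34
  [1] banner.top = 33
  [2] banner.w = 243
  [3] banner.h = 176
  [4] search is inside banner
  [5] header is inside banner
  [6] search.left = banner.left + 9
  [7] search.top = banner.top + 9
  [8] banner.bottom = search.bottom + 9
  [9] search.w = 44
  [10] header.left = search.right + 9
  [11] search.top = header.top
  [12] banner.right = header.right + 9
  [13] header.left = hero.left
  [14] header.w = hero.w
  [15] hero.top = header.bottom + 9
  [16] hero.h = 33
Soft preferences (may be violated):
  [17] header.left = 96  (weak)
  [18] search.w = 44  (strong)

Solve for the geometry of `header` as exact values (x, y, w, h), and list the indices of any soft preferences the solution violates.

1. header.x = 96  [header.left = search.right + 9]
2. header.y = 42  [search.top = header.top]
3. header.w = 172  [banner.right = header.right + 9]
4. header.h = 110  [hero.top = header.bottom + 9]

header = (x=96, y=42, w=172, h=110)
violated soft preferences: none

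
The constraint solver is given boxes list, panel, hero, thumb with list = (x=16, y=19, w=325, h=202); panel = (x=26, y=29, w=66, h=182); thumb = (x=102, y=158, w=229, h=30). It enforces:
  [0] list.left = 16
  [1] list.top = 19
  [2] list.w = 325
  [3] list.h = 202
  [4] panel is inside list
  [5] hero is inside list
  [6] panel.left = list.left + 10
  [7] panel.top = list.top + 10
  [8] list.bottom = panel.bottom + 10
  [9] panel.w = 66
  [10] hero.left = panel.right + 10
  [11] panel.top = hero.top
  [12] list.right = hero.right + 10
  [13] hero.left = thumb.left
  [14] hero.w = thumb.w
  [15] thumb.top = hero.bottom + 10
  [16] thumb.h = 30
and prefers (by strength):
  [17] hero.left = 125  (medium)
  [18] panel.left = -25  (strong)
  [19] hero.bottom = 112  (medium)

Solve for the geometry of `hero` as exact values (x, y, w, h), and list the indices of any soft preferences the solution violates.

hero = (x=102, y=29, w=229, h=119)
violated soft preferences: 17, 18, 19

1. hero.x = 102  [hero.left = panel.right + 10]
2. hero.y = 29  [panel.top = hero.top]
3. hero.w = 229  [list.right = hero.right + 10]
4. hero.h = 119  [thumb.top = hero.bottom + 10]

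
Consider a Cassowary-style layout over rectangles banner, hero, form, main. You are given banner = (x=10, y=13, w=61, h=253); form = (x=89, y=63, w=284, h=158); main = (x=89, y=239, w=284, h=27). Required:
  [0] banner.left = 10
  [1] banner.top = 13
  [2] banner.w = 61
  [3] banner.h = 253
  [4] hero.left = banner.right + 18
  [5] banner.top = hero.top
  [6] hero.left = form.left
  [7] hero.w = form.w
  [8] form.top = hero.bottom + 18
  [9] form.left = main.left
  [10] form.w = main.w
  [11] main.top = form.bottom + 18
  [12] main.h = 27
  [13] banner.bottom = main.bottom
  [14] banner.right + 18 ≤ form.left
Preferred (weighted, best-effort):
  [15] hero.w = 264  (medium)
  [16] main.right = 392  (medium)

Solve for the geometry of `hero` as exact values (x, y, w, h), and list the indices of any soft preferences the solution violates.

hero = (x=89, y=13, w=284, h=32)
violated soft preferences: 15, 16

1. hero.x = 89  [hero.left = banner.right + 18]
2. hero.y = 13  [banner.top = hero.top]
3. hero.w = 284  [hero.w = form.w]
4. hero.h = 32  [form.top = hero.bottom + 18]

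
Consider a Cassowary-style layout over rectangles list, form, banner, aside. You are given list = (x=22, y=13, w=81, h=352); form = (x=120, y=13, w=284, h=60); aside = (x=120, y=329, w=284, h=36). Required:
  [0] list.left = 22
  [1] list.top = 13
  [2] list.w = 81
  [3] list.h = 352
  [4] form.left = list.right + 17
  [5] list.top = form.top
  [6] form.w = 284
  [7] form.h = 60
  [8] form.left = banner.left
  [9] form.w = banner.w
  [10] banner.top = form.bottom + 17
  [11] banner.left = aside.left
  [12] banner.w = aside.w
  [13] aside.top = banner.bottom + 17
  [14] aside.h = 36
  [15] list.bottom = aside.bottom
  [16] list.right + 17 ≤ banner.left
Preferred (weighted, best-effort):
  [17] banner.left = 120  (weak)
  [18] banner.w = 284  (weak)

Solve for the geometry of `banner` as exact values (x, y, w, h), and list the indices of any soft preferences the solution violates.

1. banner.x = 120  [form.left = banner.left]
2. banner.w = 284  [form.w = banner.w]
3. banner.y = 90  [banner.top = form.bottom + 17]
4. banner.h = 222  [aside.top = banner.bottom + 17]

banner = (x=120, y=90, w=284, h=222)
violated soft preferences: none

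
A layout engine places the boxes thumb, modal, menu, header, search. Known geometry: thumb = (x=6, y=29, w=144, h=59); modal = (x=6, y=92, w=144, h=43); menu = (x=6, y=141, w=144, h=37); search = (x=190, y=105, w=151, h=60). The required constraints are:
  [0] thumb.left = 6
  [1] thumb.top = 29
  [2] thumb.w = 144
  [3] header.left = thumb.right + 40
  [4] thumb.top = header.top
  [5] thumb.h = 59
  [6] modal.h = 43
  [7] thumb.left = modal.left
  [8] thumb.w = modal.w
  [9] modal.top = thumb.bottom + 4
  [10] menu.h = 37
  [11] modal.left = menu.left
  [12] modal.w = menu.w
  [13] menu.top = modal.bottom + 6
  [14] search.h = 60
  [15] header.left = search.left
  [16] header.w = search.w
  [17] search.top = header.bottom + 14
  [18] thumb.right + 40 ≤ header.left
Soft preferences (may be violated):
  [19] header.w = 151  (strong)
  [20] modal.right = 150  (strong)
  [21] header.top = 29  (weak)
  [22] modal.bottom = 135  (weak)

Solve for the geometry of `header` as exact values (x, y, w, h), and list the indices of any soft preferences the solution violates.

header = (x=190, y=29, w=151, h=62)
violated soft preferences: none

1. header.x = 190  [header.left = thumb.right + 40]
2. header.y = 29  [thumb.top = header.top]
3. header.w = 151  [header.w = search.w]
4. header.h = 62  [search.top = header.bottom + 14]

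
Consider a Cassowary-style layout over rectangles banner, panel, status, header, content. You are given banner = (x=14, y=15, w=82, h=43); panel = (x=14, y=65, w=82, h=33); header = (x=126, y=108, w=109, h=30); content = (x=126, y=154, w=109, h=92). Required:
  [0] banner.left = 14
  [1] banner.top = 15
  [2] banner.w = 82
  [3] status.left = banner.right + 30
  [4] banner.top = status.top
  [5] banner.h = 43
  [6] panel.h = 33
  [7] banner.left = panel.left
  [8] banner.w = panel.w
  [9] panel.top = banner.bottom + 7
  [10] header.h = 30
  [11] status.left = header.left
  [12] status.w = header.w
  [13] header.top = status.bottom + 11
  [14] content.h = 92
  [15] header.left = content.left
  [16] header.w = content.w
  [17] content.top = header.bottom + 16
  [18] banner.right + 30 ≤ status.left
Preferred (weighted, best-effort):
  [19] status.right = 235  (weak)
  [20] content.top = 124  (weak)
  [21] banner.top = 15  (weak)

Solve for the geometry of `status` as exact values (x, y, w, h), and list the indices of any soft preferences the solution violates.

status = (x=126, y=15, w=109, h=82)
violated soft preferences: 20

1. status.x = 126  [status.left = banner.right + 30]
2. status.y = 15  [banner.top = status.top]
3. status.w = 109  [status.w = header.w]
4. status.h = 82  [header.top = status.bottom + 11]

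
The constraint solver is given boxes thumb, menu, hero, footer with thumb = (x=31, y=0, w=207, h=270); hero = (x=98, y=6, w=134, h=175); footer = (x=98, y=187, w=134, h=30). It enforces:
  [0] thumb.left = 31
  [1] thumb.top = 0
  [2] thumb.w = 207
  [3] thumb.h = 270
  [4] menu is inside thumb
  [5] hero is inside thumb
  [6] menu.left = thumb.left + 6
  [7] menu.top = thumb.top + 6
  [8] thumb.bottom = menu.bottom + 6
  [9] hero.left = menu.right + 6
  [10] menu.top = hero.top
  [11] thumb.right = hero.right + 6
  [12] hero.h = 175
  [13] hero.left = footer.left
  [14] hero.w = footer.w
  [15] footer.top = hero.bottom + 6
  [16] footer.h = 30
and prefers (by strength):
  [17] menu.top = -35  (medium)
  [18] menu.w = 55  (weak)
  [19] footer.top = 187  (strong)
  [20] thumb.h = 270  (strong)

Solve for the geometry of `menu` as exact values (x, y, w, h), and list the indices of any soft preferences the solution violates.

1. menu.x = 37  [menu.left = thumb.left + 6]
2. menu.y = 6  [menu.top = thumb.top + 6]
3. menu.h = 258  [thumb.bottom = menu.bottom + 6]
4. menu.w = 55  [hero.left = menu.right + 6]

menu = (x=37, y=6, w=55, h=258)
violated soft preferences: 17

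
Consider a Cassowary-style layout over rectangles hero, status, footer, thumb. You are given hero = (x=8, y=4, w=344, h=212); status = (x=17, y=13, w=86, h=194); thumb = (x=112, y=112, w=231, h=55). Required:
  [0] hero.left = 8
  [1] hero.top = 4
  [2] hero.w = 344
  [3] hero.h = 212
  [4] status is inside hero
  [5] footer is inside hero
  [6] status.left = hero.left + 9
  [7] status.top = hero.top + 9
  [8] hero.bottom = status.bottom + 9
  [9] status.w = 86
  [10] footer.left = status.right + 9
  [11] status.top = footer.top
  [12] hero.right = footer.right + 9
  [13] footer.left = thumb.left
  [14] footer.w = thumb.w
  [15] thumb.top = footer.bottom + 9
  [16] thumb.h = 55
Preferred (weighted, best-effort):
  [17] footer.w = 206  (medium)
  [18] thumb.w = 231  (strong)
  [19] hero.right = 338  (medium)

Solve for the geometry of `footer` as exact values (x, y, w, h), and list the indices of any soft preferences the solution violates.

footer = (x=112, y=13, w=231, h=90)
violated soft preferences: 17, 19

1. footer.x = 112  [footer.left = status.right + 9]
2. footer.y = 13  [status.top = footer.top]
3. footer.w = 231  [hero.right = footer.right + 9]
4. footer.h = 90  [thumb.top = footer.bottom + 9]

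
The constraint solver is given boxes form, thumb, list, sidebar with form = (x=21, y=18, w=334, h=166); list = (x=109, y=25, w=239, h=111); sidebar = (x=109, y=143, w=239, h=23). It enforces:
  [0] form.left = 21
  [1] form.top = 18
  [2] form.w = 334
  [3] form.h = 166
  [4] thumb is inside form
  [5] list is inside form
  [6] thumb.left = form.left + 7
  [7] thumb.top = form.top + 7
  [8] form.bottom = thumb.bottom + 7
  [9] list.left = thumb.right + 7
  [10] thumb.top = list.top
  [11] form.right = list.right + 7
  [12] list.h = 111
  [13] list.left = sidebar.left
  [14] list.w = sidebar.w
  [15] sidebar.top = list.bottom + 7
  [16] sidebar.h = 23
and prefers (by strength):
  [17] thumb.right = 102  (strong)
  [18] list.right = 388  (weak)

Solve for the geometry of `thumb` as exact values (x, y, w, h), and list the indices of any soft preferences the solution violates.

thumb = (x=28, y=25, w=74, h=152)
violated soft preferences: 18

1. thumb.x = 28  [thumb.left = form.left + 7]
2. thumb.y = 25  [thumb.top = form.top + 7]
3. thumb.h = 152  [form.bottom = thumb.bottom + 7]
4. thumb.w = 74  [list.left = thumb.right + 7]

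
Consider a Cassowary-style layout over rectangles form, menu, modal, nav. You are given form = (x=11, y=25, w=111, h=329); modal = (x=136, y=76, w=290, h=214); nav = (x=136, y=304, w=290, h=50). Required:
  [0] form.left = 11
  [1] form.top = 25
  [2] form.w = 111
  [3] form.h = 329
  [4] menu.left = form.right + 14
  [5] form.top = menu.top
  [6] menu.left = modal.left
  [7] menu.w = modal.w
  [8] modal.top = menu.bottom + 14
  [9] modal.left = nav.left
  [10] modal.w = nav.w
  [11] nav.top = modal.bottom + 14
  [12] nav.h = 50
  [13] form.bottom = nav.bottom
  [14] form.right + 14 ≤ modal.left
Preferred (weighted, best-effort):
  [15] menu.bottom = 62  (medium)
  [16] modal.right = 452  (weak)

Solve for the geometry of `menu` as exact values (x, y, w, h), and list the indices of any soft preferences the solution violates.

menu = (x=136, y=25, w=290, h=37)
violated soft preferences: 16

1. menu.x = 136  [menu.left = form.right + 14]
2. menu.y = 25  [form.top = menu.top]
3. menu.w = 290  [menu.w = modal.w]
4. menu.h = 37  [modal.top = menu.bottom + 14]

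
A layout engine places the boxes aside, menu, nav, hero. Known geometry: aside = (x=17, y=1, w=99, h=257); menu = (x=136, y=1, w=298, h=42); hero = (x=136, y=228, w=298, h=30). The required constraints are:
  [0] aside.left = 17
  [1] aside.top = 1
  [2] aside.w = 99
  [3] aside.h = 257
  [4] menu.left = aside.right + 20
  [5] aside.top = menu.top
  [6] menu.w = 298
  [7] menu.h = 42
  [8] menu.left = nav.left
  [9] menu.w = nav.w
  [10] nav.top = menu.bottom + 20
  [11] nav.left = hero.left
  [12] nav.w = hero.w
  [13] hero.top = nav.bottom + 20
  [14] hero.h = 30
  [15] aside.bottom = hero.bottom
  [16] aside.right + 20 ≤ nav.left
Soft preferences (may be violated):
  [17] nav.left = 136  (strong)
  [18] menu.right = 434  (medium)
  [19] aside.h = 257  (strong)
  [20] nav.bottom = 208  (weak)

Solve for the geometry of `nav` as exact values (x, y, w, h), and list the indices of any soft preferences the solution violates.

1. nav.x = 136  [menu.left = nav.left]
2. nav.w = 298  [menu.w = nav.w]
3. nav.y = 63  [nav.top = menu.bottom + 20]
4. nav.h = 145  [hero.top = nav.bottom + 20]

nav = (x=136, y=63, w=298, h=145)
violated soft preferences: none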